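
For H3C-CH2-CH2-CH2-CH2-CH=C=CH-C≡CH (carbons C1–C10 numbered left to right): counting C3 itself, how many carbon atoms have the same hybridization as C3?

5

C3 is sp3 (only σ bonds).
C1: sp3 ✓
C2: sp3 ✓
C3: sp3 ✓
C4: sp3 ✓
C5: sp3 ✓
C6: sp2
C7: sp
C8: sp2
C9: sp
C10: sp
5 carbons are sp3.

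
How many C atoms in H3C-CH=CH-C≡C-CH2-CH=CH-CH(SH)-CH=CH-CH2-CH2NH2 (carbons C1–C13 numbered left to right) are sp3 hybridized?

5

C1: sp3 ✓
C2: sp2
C3: sp2
C4: sp
C5: sp
C6: sp3 ✓
C7: sp2
C8: sp2
C9: sp3 ✓
C10: sp2
C11: sp2
C12: sp3 ✓
C13: sp3 ✓
C1, C6, C9, C12, C13 → 5 sp3 carbons.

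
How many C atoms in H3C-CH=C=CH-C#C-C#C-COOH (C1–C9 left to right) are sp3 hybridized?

C1: sp3 ✓
C2: sp2
C3: sp
C4: sp2
C5: sp
C6: sp
C7: sp
C8: sp
C9: sp2
C1 → 1 sp3 carbon.

1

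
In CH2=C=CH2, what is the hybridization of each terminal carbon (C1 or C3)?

sp²

Each terminal carbon (C1 or C3): 3 σ bonds, plus one π bond; 3 regions of electron density → sp2.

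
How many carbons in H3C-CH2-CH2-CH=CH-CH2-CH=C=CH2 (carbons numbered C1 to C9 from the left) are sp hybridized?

1

C1: sp3
C2: sp3
C3: sp3
C4: sp2
C5: sp2
C6: sp3
C7: sp2
C8: sp ✓
C9: sp2
C8 → 1 sp carbon.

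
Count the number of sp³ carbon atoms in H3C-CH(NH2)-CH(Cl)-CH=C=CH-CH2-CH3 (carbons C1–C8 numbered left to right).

C1: sp3 ✓
C2: sp3 ✓
C3: sp3 ✓
C4: sp2
C5: sp
C6: sp2
C7: sp3 ✓
C8: sp3 ✓
C1, C2, C3, C7, C8 → 5 sp3 carbons.

5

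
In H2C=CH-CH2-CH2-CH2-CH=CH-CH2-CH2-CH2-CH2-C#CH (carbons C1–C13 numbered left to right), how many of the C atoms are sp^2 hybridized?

C1: sp2 ✓
C2: sp2 ✓
C3: sp3
C4: sp3
C5: sp3
C6: sp2 ✓
C7: sp2 ✓
C8: sp3
C9: sp3
C10: sp3
C11: sp3
C12: sp
C13: sp
C1, C2, C6, C7 → 4 sp2 carbons.

4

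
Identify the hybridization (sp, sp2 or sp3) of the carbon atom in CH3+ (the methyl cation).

sp2

Three σ bonds to H, empty p orbital → sp2, trigonal planar.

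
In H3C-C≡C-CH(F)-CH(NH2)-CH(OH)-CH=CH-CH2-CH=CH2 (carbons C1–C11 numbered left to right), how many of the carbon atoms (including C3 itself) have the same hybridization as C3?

2

C3 is sp (two π bonds).
C1: sp3
C2: sp ✓
C3: sp ✓
C4: sp3
C5: sp3
C6: sp3
C7: sp2
C8: sp2
C9: sp3
C10: sp2
C11: sp2
2 carbons are sp.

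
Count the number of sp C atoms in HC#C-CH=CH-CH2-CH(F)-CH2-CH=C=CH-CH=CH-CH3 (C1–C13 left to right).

C1: sp ✓
C2: sp ✓
C3: sp2
C4: sp2
C5: sp3
C6: sp3
C7: sp3
C8: sp2
C9: sp ✓
C10: sp2
C11: sp2
C12: sp2
C13: sp3
C1, C2, C9 → 3 sp carbons.

3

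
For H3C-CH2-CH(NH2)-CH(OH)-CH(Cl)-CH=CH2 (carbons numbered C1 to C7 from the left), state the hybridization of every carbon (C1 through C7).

C1 has 4 σ bonds: steric number 4 → sp3.
C2 carries 4 σ bonds, giving a steric number of 4, so it is sp3.
C3 has 4 σ bonds: steric number 4 → sp3.
C4: 4 σ bonds — 4 electron domains, sp3.
C5 carries 4 σ bonds, giving a steric number of 4, so it is sp3.
C6: 3 σ bonds, plus one π bond; 3 regions of electron density → sp2.
C7: 3 σ bonds, plus one π bond — 3 electron domains, sp2.

C1 sp3, C2 sp3, C3 sp3, C4 sp3, C5 sp3, C6 sp2, C7 sp2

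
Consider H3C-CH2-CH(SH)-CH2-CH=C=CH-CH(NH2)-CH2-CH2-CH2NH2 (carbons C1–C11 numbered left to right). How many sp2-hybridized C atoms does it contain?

C1: sp3
C2: sp3
C3: sp3
C4: sp3
C5: sp2 ✓
C6: sp
C7: sp2 ✓
C8: sp3
C9: sp3
C10: sp3
C11: sp3
C5, C7 → 2 sp2 carbons.

2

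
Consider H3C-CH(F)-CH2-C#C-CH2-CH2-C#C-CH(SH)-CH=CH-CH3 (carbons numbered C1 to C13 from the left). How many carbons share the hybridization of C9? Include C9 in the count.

4

C9 is sp (two π bonds).
C1: sp3
C2: sp3
C3: sp3
C4: sp ✓
C5: sp ✓
C6: sp3
C7: sp3
C8: sp ✓
C9: sp ✓
C10: sp3
C11: sp2
C12: sp2
C13: sp3
4 carbons are sp.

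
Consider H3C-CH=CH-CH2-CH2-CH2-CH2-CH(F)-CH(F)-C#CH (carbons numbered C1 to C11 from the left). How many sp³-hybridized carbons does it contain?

7

C1: sp3 ✓
C2: sp2
C3: sp2
C4: sp3 ✓
C5: sp3 ✓
C6: sp3 ✓
C7: sp3 ✓
C8: sp3 ✓
C9: sp3 ✓
C10: sp
C11: sp
C1, C4, C5, C6, C7, C8, C9 → 7 sp3 carbons.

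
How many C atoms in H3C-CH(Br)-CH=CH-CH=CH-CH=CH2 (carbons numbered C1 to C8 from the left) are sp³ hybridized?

2

C1: sp3 ✓
C2: sp3 ✓
C3: sp2
C4: sp2
C5: sp2
C6: sp2
C7: sp2
C8: sp2
C1, C2 → 2 sp3 carbons.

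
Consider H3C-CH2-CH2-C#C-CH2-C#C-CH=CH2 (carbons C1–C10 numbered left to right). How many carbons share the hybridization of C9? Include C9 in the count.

2

C9 is sp2 (one π bond).
C1: sp3
C2: sp3
C3: sp3
C4: sp
C5: sp
C6: sp3
C7: sp
C8: sp
C9: sp2 ✓
C10: sp2 ✓
2 carbons are sp2.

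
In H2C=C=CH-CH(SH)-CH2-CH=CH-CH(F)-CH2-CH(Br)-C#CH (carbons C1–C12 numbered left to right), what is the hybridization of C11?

sp

C11 is sp: 2 σ bonds, plus two π bonds, 2 electron-density regions.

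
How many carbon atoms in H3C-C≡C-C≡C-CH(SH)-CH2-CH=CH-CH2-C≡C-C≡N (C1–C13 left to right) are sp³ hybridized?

4

C1: sp3 ✓
C2: sp
C3: sp
C4: sp
C5: sp
C6: sp3 ✓
C7: sp3 ✓
C8: sp2
C9: sp2
C10: sp3 ✓
C11: sp
C12: sp
C13: sp
C1, C6, C7, C10 → 4 sp3 carbons.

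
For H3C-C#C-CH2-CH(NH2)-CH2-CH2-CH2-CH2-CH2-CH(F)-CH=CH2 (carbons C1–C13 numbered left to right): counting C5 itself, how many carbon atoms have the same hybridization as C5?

C5 is sp3 (only σ bonds).
C1: sp3 ✓
C2: sp
C3: sp
C4: sp3 ✓
C5: sp3 ✓
C6: sp3 ✓
C7: sp3 ✓
C8: sp3 ✓
C9: sp3 ✓
C10: sp3 ✓
C11: sp3 ✓
C12: sp2
C13: sp2
9 carbons are sp3.

9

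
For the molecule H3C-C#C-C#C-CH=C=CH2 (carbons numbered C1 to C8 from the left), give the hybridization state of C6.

sp^2

C6 carries 3 σ bonds, plus one π bond, giving a steric number of 3, so it is sp2.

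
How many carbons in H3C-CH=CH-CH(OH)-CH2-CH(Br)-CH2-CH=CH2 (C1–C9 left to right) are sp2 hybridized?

C1: sp3
C2: sp2 ✓
C3: sp2 ✓
C4: sp3
C5: sp3
C6: sp3
C7: sp3
C8: sp2 ✓
C9: sp2 ✓
C2, C3, C8, C9 → 4 sp2 carbons.

4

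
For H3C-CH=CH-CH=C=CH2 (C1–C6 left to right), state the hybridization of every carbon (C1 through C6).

C1 sp3, C2 sp2, C3 sp2, C4 sp2, C5 sp, C6 sp2

C1 — 4 σ bonds. Steric number 4, so sp3.
C2 carries 3 σ bonds, plus one π bond, giving a steric number of 3, so it is sp2.
C3 (3 σ bonds, plus one π bond) has steric number 3: sp2.
C4 has 3 σ bonds, plus one π bond: steric number 3 → sp2.
C5: 2 σ bonds, plus two π bonds — 2 electron domains, sp.
C6: 3 σ bonds, plus one π bond — 3 electron domains, sp2.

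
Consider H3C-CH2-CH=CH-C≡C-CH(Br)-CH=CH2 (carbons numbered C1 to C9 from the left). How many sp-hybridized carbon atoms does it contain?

C1: sp3
C2: sp3
C3: sp2
C4: sp2
C5: sp ✓
C6: sp ✓
C7: sp3
C8: sp2
C9: sp2
C5, C6 → 2 sp carbons.

2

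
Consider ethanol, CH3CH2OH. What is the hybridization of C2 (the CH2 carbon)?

C2 (the CH2 carbon) — 4 σ bonds. Steric number 4, so sp3.

sp3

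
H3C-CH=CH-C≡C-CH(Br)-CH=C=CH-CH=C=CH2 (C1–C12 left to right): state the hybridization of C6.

C6 is sp3: 4 σ bonds, 4 electron-density regions.

sp³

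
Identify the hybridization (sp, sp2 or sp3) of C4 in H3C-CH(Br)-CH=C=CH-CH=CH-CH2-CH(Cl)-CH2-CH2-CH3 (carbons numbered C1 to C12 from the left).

C4 — 2 σ bonds, plus two π bonds. Steric number 2, so sp.

sp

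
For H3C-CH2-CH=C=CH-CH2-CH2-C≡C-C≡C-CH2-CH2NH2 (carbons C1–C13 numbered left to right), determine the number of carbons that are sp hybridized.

C1: sp3
C2: sp3
C3: sp2
C4: sp ✓
C5: sp2
C6: sp3
C7: sp3
C8: sp ✓
C9: sp ✓
C10: sp ✓
C11: sp ✓
C12: sp3
C13: sp3
C4, C8, C9, C10, C11 → 5 sp carbons.

5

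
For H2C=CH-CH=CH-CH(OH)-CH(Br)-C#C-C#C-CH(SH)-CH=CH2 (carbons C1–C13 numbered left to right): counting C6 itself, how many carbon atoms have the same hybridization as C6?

C6 is sp3 (only σ bonds).
C1: sp2
C2: sp2
C3: sp2
C4: sp2
C5: sp3 ✓
C6: sp3 ✓
C7: sp
C8: sp
C9: sp
C10: sp
C11: sp3 ✓
C12: sp2
C13: sp2
3 carbons are sp3.

3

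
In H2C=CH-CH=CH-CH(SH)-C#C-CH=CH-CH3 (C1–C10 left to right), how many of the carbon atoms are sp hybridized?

C1: sp2
C2: sp2
C3: sp2
C4: sp2
C5: sp3
C6: sp ✓
C7: sp ✓
C8: sp2
C9: sp2
C10: sp3
C6, C7 → 2 sp carbons.

2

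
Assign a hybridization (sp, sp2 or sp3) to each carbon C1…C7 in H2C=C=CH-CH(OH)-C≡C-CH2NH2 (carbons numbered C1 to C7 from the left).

C1 sp2, C2 sp, C3 sp2, C4 sp3, C5 sp, C6 sp, C7 sp3

C1: 3 σ bonds, plus one π bond; 3 regions of electron density → sp2.
C2 — 2 σ bonds, plus two π bonds. Steric number 2, so sp.
C3 is sp2: 3 σ bonds, plus one π bond, 3 electron-density regions.
C4 — 4 σ bonds. Steric number 4, so sp3.
C5 carries 2 σ bonds, plus two π bonds, giving a steric number of 2, so it is sp.
C6 — 2 σ bonds, plus two π bonds. Steric number 2, so sp.
C7: 4 σ bonds; 4 regions of electron density → sp3.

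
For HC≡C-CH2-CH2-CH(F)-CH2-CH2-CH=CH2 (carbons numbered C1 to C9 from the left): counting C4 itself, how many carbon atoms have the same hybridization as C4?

C4 is sp3 (only σ bonds).
C1: sp
C2: sp
C3: sp3 ✓
C4: sp3 ✓
C5: sp3 ✓
C6: sp3 ✓
C7: sp3 ✓
C8: sp2
C9: sp2
5 carbons are sp3.

5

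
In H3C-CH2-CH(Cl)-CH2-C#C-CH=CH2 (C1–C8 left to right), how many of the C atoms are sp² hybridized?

C1: sp3
C2: sp3
C3: sp3
C4: sp3
C5: sp
C6: sp
C7: sp2 ✓
C8: sp2 ✓
C7, C8 → 2 sp2 carbons.

2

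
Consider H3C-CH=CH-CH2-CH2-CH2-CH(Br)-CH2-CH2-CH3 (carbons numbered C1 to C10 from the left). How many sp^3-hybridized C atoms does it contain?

8

C1: sp3 ✓
C2: sp2
C3: sp2
C4: sp3 ✓
C5: sp3 ✓
C6: sp3 ✓
C7: sp3 ✓
C8: sp3 ✓
C9: sp3 ✓
C10: sp3 ✓
C1, C4, C5, C6, C7, C8, C9, C10 → 8 sp3 carbons.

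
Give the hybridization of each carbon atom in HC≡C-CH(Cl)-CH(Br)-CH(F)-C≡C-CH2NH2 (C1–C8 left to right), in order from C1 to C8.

C1 sp, C2 sp, C3 sp3, C4 sp3, C5 sp3, C6 sp, C7 sp, C8 sp3

C1: 2 σ bonds, plus two π bonds — 2 electron domains, sp.
C2: 2 σ bonds, plus two π bonds; 2 regions of electron density → sp.
C3 — 4 σ bonds. Steric number 4, so sp3.
C4 — 4 σ bonds. Steric number 4, so sp3.
C5 (4 σ bonds) has steric number 4: sp3.
C6 carries 2 σ bonds, plus two π bonds, giving a steric number of 2, so it is sp.
C7 has 2 σ bonds, plus two π bonds: steric number 2 → sp.
C8 is sp3: 4 σ bonds, 4 electron-density regions.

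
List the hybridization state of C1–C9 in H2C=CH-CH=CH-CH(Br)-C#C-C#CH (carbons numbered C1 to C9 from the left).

C1: 3 σ bonds, plus one π bond; 3 regions of electron density → sp2.
C2 (3 σ bonds, plus one π bond) has steric number 3: sp2.
C3: 3 σ bonds, plus one π bond; 3 regions of electron density → sp2.
C4: 3 σ bonds, plus one π bond; 3 regions of electron density → sp2.
C5 is sp3: 4 σ bonds, 4 electron-density regions.
C6 is sp: 2 σ bonds, plus two π bonds, 2 electron-density regions.
C7 carries 2 σ bonds, plus two π bonds, giving a steric number of 2, so it is sp.
C8 (2 σ bonds, plus two π bonds) has steric number 2: sp.
C9: 2 σ bonds, plus two π bonds — 2 electron domains, sp.

C1 sp2, C2 sp2, C3 sp2, C4 sp2, C5 sp3, C6 sp, C7 sp, C8 sp, C9 sp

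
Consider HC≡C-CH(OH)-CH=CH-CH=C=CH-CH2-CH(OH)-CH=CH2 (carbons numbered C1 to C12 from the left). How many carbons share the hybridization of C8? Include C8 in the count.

C8 is sp2 (one π bond).
C1: sp
C2: sp
C3: sp3
C4: sp2 ✓
C5: sp2 ✓
C6: sp2 ✓
C7: sp
C8: sp2 ✓
C9: sp3
C10: sp3
C11: sp2 ✓
C12: sp2 ✓
6 carbons are sp2.

6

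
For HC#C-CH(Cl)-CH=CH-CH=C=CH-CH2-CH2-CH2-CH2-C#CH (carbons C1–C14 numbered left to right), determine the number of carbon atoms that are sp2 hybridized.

4

C1: sp
C2: sp
C3: sp3
C4: sp2 ✓
C5: sp2 ✓
C6: sp2 ✓
C7: sp
C8: sp2 ✓
C9: sp3
C10: sp3
C11: sp3
C12: sp3
C13: sp
C14: sp
C4, C5, C6, C8 → 4 sp2 carbons.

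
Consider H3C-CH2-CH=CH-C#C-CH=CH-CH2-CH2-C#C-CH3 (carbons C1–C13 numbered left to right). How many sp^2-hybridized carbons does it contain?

4

C1: sp3
C2: sp3
C3: sp2 ✓
C4: sp2 ✓
C5: sp
C6: sp
C7: sp2 ✓
C8: sp2 ✓
C9: sp3
C10: sp3
C11: sp
C12: sp
C13: sp3
C3, C4, C7, C8 → 4 sp2 carbons.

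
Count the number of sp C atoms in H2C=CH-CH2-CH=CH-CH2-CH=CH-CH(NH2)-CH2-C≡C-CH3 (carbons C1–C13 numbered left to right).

C1: sp2
C2: sp2
C3: sp3
C4: sp2
C5: sp2
C6: sp3
C7: sp2
C8: sp2
C9: sp3
C10: sp3
C11: sp ✓
C12: sp ✓
C13: sp3
C11, C12 → 2 sp carbons.

2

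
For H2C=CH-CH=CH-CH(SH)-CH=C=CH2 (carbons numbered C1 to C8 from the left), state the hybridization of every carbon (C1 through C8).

C1 sp2, C2 sp2, C3 sp2, C4 sp2, C5 sp3, C6 sp2, C7 sp, C8 sp2

C1 carries 3 σ bonds, plus one π bond, giving a steric number of 3, so it is sp2.
C2 is sp2: 3 σ bonds, plus one π bond, 3 electron-density regions.
C3 is sp2: 3 σ bonds, plus one π bond, 3 electron-density regions.
C4 — 3 σ bonds, plus one π bond. Steric number 3, so sp2.
C5 has 4 σ bonds: steric number 4 → sp3.
C6: 3 σ bonds, plus one π bond; 3 regions of electron density → sp2.
C7 is sp: 2 σ bonds, plus two π bonds, 2 electron-density regions.
C8: 3 σ bonds, plus one π bond; 3 regions of electron density → sp2.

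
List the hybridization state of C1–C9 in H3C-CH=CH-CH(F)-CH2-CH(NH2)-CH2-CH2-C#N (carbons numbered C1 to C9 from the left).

C1 carries 4 σ bonds, giving a steric number of 4, so it is sp3.
C2 has 3 σ bonds, plus one π bond: steric number 3 → sp2.
C3 (3 σ bonds, plus one π bond) has steric number 3: sp2.
C4 (4 σ bonds) has steric number 4: sp3.
C5: 4 σ bonds — 4 electron domains, sp3.
C6: 4 σ bonds — 4 electron domains, sp3.
C7: 4 σ bonds; 4 regions of electron density → sp3.
C8 — 4 σ bonds. Steric number 4, so sp3.
C9: 2 σ bonds, plus two π bonds; 2 regions of electron density → sp.

C1 sp3, C2 sp2, C3 sp2, C4 sp3, C5 sp3, C6 sp3, C7 sp3, C8 sp3, C9 sp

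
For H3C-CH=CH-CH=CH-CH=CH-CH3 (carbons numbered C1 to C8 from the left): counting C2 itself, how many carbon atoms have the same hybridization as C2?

6

C2 is sp2 (one π bond).
C1: sp3
C2: sp2 ✓
C3: sp2 ✓
C4: sp2 ✓
C5: sp2 ✓
C6: sp2 ✓
C7: sp2 ✓
C8: sp3
6 carbons are sp2.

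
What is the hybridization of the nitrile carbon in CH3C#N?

The nitrile carbon: 2 σ bonds, plus two π bonds; 2 regions of electron density → sp.

sp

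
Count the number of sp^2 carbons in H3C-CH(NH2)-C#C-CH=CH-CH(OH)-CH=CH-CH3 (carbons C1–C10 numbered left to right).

C1: sp3
C2: sp3
C3: sp
C4: sp
C5: sp2 ✓
C6: sp2 ✓
C7: sp3
C8: sp2 ✓
C9: sp2 ✓
C10: sp3
C5, C6, C8, C9 → 4 sp2 carbons.

4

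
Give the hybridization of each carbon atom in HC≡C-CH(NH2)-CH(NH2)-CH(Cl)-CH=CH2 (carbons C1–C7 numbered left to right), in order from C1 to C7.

C1 sp, C2 sp, C3 sp3, C4 sp3, C5 sp3, C6 sp2, C7 sp2

C1 has 2 σ bonds, plus two π bonds: steric number 2 → sp.
C2 — 2 σ bonds, plus two π bonds. Steric number 2, so sp.
C3: 4 σ bonds; 4 regions of electron density → sp3.
C4: 4 σ bonds; 4 regions of electron density → sp3.
C5 carries 4 σ bonds, giving a steric number of 4, so it is sp3.
C6 is sp2: 3 σ bonds, plus one π bond, 3 electron-density regions.
C7 (3 σ bonds, plus one π bond) has steric number 3: sp2.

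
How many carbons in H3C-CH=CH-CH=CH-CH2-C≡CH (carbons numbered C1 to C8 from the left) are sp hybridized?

C1: sp3
C2: sp2
C3: sp2
C4: sp2
C5: sp2
C6: sp3
C7: sp ✓
C8: sp ✓
C7, C8 → 2 sp carbons.

2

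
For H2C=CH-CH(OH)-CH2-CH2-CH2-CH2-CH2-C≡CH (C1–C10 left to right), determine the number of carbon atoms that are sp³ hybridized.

C1: sp2
C2: sp2
C3: sp3 ✓
C4: sp3 ✓
C5: sp3 ✓
C6: sp3 ✓
C7: sp3 ✓
C8: sp3 ✓
C9: sp
C10: sp
C3, C4, C5, C6, C7, C8 → 6 sp3 carbons.

6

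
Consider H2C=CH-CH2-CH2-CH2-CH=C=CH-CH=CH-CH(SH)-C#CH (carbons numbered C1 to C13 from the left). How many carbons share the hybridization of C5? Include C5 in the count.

4

C5 is sp3 (only σ bonds).
C1: sp2
C2: sp2
C3: sp3 ✓
C4: sp3 ✓
C5: sp3 ✓
C6: sp2
C7: sp
C8: sp2
C9: sp2
C10: sp2
C11: sp3 ✓
C12: sp
C13: sp
4 carbons are sp3.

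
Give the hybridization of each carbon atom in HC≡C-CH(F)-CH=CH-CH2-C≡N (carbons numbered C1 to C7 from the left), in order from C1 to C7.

C1 sp, C2 sp, C3 sp3, C4 sp2, C5 sp2, C6 sp3, C7 sp

C1 is sp: 2 σ bonds, plus two π bonds, 2 electron-density regions.
C2: 2 σ bonds, plus two π bonds; 2 regions of electron density → sp.
C3 has 4 σ bonds: steric number 4 → sp3.
C4 (3 σ bonds, plus one π bond) has steric number 3: sp2.
C5 (3 σ bonds, plus one π bond) has steric number 3: sp2.
C6 — 4 σ bonds. Steric number 4, so sp3.
C7 has 2 σ bonds, plus two π bonds: steric number 2 → sp.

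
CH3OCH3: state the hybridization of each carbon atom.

sp³

Each carbon atom — 4 σ bonds. Steric number 4, so sp3.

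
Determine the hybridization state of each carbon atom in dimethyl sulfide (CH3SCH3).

Each carbon atom (4 σ bonds) has steric number 4: sp3.

sp3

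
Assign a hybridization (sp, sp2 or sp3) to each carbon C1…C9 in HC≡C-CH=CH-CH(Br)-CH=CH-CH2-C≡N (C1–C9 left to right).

C1 sp, C2 sp, C3 sp2, C4 sp2, C5 sp3, C6 sp2, C7 sp2, C8 sp3, C9 sp

C1 — 2 σ bonds, plus two π bonds. Steric number 2, so sp.
C2: 2 σ bonds, plus two π bonds; 2 regions of electron density → sp.
C3: 3 σ bonds, plus one π bond; 3 regions of electron density → sp2.
C4 has 3 σ bonds, plus one π bond: steric number 3 → sp2.
C5: 4 σ bonds; 4 regions of electron density → sp3.
C6 (3 σ bonds, plus one π bond) has steric number 3: sp2.
C7 has 3 σ bonds, plus one π bond: steric number 3 → sp2.
C8 has 4 σ bonds: steric number 4 → sp3.
C9 — 2 σ bonds, plus two π bonds. Steric number 2, so sp.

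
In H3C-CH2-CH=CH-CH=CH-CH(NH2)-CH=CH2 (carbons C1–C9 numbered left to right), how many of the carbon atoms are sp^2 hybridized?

6

C1: sp3
C2: sp3
C3: sp2 ✓
C4: sp2 ✓
C5: sp2 ✓
C6: sp2 ✓
C7: sp3
C8: sp2 ✓
C9: sp2 ✓
C3, C4, C5, C6, C8, C9 → 6 sp2 carbons.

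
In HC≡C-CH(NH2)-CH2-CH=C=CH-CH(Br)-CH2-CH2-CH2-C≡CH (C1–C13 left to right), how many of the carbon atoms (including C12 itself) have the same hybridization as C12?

5

C12 is sp (two π bonds).
C1: sp ✓
C2: sp ✓
C3: sp3
C4: sp3
C5: sp2
C6: sp ✓
C7: sp2
C8: sp3
C9: sp3
C10: sp3
C11: sp3
C12: sp ✓
C13: sp ✓
5 carbons are sp.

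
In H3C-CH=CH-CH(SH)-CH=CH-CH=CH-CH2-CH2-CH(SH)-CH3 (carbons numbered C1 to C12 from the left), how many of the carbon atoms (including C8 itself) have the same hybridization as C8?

6

C8 is sp2 (one π bond).
C1: sp3
C2: sp2 ✓
C3: sp2 ✓
C4: sp3
C5: sp2 ✓
C6: sp2 ✓
C7: sp2 ✓
C8: sp2 ✓
C9: sp3
C10: sp3
C11: sp3
C12: sp3
6 carbons are sp2.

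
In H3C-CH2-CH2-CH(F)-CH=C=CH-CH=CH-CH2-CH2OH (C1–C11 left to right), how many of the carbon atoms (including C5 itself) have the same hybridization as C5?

C5 is sp2 (one π bond).
C1: sp3
C2: sp3
C3: sp3
C4: sp3
C5: sp2 ✓
C6: sp
C7: sp2 ✓
C8: sp2 ✓
C9: sp2 ✓
C10: sp3
C11: sp3
4 carbons are sp2.

4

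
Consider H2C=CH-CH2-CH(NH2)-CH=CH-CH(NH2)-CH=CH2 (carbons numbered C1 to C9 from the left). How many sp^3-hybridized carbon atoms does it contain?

3

C1: sp2
C2: sp2
C3: sp3 ✓
C4: sp3 ✓
C5: sp2
C6: sp2
C7: sp3 ✓
C8: sp2
C9: sp2
C3, C4, C7 → 3 sp3 carbons.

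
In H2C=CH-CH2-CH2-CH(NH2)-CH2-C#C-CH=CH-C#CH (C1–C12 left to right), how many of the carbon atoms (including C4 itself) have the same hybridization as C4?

C4 is sp3 (only σ bonds).
C1: sp2
C2: sp2
C3: sp3 ✓
C4: sp3 ✓
C5: sp3 ✓
C6: sp3 ✓
C7: sp
C8: sp
C9: sp2
C10: sp2
C11: sp
C12: sp
4 carbons are sp3.

4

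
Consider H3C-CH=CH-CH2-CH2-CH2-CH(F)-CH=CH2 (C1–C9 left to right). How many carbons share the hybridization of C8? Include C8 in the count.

C8 is sp2 (one π bond).
C1: sp3
C2: sp2 ✓
C3: sp2 ✓
C4: sp3
C5: sp3
C6: sp3
C7: sp3
C8: sp2 ✓
C9: sp2 ✓
4 carbons are sp2.

4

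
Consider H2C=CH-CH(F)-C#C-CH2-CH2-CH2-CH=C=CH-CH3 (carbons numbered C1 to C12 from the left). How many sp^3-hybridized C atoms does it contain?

C1: sp2
C2: sp2
C3: sp3 ✓
C4: sp
C5: sp
C6: sp3 ✓
C7: sp3 ✓
C8: sp3 ✓
C9: sp2
C10: sp
C11: sp2
C12: sp3 ✓
C3, C6, C7, C8, C12 → 5 sp3 carbons.

5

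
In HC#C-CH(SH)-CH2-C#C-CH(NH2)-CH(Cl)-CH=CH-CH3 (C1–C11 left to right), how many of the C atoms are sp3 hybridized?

5

C1: sp
C2: sp
C3: sp3 ✓
C4: sp3 ✓
C5: sp
C6: sp
C7: sp3 ✓
C8: sp3 ✓
C9: sp2
C10: sp2
C11: sp3 ✓
C3, C4, C7, C8, C11 → 5 sp3 carbons.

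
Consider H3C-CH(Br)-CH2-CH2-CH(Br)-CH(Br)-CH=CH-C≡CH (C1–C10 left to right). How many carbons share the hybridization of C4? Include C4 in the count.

6

C4 is sp3 (only σ bonds).
C1: sp3 ✓
C2: sp3 ✓
C3: sp3 ✓
C4: sp3 ✓
C5: sp3 ✓
C6: sp3 ✓
C7: sp2
C8: sp2
C9: sp
C10: sp
6 carbons are sp3.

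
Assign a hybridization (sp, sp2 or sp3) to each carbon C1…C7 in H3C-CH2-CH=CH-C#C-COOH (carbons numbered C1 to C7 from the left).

C1: 4 σ bonds — 4 electron domains, sp3.
C2 is sp3: 4 σ bonds, 4 electron-density regions.
C3: 3 σ bonds, plus one π bond — 3 electron domains, sp2.
C4 — 3 σ bonds, plus one π bond. Steric number 3, so sp2.
C5 carries 2 σ bonds, plus two π bonds, giving a steric number of 2, so it is sp.
C6: 2 σ bonds, plus two π bonds — 2 electron domains, sp.
C7 (3 σ bonds, plus one π bond) has steric number 3: sp2.

C1 sp3, C2 sp3, C3 sp2, C4 sp2, C5 sp, C6 sp, C7 sp2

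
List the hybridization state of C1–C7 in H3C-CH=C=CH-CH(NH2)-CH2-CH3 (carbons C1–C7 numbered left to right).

C1 has 4 σ bonds: steric number 4 → sp3.
C2: 3 σ bonds, plus one π bond — 3 electron domains, sp2.
C3: 2 σ bonds, plus two π bonds — 2 electron domains, sp.
C4 — 3 σ bonds, plus one π bond. Steric number 3, so sp2.
C5: 4 σ bonds; 4 regions of electron density → sp3.
C6 — 4 σ bonds. Steric number 4, so sp3.
C7 is sp3: 4 σ bonds, 4 electron-density regions.

C1 sp3, C2 sp2, C3 sp, C4 sp2, C5 sp3, C6 sp3, C7 sp3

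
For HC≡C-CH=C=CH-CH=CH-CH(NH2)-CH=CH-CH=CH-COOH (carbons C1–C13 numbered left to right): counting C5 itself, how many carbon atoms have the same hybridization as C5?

C5 is sp2 (one π bond).
C1: sp
C2: sp
C3: sp2 ✓
C4: sp
C5: sp2 ✓
C6: sp2 ✓
C7: sp2 ✓
C8: sp3
C9: sp2 ✓
C10: sp2 ✓
C11: sp2 ✓
C12: sp2 ✓
C13: sp2 ✓
9 carbons are sp2.

9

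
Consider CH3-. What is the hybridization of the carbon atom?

Three σ bonds + one lone pair = steric number 4 → sp3, pyramidal.

sp3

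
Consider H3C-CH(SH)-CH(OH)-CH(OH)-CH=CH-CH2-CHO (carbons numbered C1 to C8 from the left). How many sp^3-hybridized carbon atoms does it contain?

5

C1: sp3 ✓
C2: sp3 ✓
C3: sp3 ✓
C4: sp3 ✓
C5: sp2
C6: sp2
C7: sp3 ✓
C8: sp2
C1, C2, C3, C4, C7 → 5 sp3 carbons.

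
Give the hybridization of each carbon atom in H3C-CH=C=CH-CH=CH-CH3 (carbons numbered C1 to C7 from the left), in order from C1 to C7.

C1 sp3, C2 sp2, C3 sp, C4 sp2, C5 sp2, C6 sp2, C7 sp3

C1 is sp3: 4 σ bonds, 4 electron-density regions.
C2 has 3 σ bonds, plus one π bond: steric number 3 → sp2.
C3 — 2 σ bonds, plus two π bonds. Steric number 2, so sp.
C4 — 3 σ bonds, plus one π bond. Steric number 3, so sp2.
C5 carries 3 σ bonds, plus one π bond, giving a steric number of 3, so it is sp2.
C6: 3 σ bonds, plus one π bond — 3 electron domains, sp2.
C7: 4 σ bonds — 4 electron domains, sp3.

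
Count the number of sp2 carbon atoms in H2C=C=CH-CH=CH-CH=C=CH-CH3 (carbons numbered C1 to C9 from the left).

C1: sp2 ✓
C2: sp
C3: sp2 ✓
C4: sp2 ✓
C5: sp2 ✓
C6: sp2 ✓
C7: sp
C8: sp2 ✓
C9: sp3
C1, C3, C4, C5, C6, C8 → 6 sp2 carbons.

6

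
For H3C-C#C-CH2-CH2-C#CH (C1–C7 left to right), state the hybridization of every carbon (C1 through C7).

C1 is sp3: 4 σ bonds, 4 electron-density regions.
C2 — 2 σ bonds, plus two π bonds. Steric number 2, so sp.
C3 has 2 σ bonds, plus two π bonds: steric number 2 → sp.
C4: 4 σ bonds; 4 regions of electron density → sp3.
C5 — 4 σ bonds. Steric number 4, so sp3.
C6 carries 2 σ bonds, plus two π bonds, giving a steric number of 2, so it is sp.
C7 is sp: 2 σ bonds, plus two π bonds, 2 electron-density regions.

C1 sp3, C2 sp, C3 sp, C4 sp3, C5 sp3, C6 sp, C7 sp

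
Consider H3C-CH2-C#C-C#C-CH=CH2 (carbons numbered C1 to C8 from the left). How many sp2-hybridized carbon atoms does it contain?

2

C1: sp3
C2: sp3
C3: sp
C4: sp
C5: sp
C6: sp
C7: sp2 ✓
C8: sp2 ✓
C7, C8 → 2 sp2 carbons.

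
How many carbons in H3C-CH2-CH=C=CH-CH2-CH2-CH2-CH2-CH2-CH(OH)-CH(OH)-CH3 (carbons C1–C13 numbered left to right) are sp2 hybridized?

C1: sp3
C2: sp3
C3: sp2 ✓
C4: sp
C5: sp2 ✓
C6: sp3
C7: sp3
C8: sp3
C9: sp3
C10: sp3
C11: sp3
C12: sp3
C13: sp3
C3, C5 → 2 sp2 carbons.

2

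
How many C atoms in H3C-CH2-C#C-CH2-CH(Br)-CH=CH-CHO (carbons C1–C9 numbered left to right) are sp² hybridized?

3

C1: sp3
C2: sp3
C3: sp
C4: sp
C5: sp3
C6: sp3
C7: sp2 ✓
C8: sp2 ✓
C9: sp2 ✓
C7, C8, C9 → 3 sp2 carbons.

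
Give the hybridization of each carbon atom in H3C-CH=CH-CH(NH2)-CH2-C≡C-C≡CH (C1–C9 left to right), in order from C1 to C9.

C1 carries 4 σ bonds, giving a steric number of 4, so it is sp3.
C2 — 3 σ bonds, plus one π bond. Steric number 3, so sp2.
C3 — 3 σ bonds, plus one π bond. Steric number 3, so sp2.
C4 is sp3: 4 σ bonds, 4 electron-density regions.
C5 (4 σ bonds) has steric number 4: sp3.
C6 — 2 σ bonds, plus two π bonds. Steric number 2, so sp.
C7 carries 2 σ bonds, plus two π bonds, giving a steric number of 2, so it is sp.
C8 has 2 σ bonds, plus two π bonds: steric number 2 → sp.
C9 carries 2 σ bonds, plus two π bonds, giving a steric number of 2, so it is sp.

C1 sp3, C2 sp2, C3 sp2, C4 sp3, C5 sp3, C6 sp, C7 sp, C8 sp, C9 sp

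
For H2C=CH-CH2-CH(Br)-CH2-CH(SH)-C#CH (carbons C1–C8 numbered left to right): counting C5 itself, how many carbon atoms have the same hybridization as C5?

4

C5 is sp3 (only σ bonds).
C1: sp2
C2: sp2
C3: sp3 ✓
C4: sp3 ✓
C5: sp3 ✓
C6: sp3 ✓
C7: sp
C8: sp
4 carbons are sp3.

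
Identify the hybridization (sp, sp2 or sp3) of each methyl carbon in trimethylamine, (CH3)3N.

Each methyl carbon is sp3: 4 σ bonds, 4 electron-density regions.

sp^3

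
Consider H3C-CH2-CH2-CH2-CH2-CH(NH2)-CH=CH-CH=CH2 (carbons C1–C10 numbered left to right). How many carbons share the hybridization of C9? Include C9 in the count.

4

C9 is sp2 (one π bond).
C1: sp3
C2: sp3
C3: sp3
C4: sp3
C5: sp3
C6: sp3
C7: sp2 ✓
C8: sp2 ✓
C9: sp2 ✓
C10: sp2 ✓
4 carbons are sp2.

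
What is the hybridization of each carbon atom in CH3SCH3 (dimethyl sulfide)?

sp³

Each carbon atom — 4 σ bonds. Steric number 4, so sp3.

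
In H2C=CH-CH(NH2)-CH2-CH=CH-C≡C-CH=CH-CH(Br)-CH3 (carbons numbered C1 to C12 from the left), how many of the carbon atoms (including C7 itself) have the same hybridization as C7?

2

C7 is sp (two π bonds).
C1: sp2
C2: sp2
C3: sp3
C4: sp3
C5: sp2
C6: sp2
C7: sp ✓
C8: sp ✓
C9: sp2
C10: sp2
C11: sp3
C12: sp3
2 carbons are sp.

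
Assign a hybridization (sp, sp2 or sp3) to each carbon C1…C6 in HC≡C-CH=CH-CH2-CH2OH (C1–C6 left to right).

C1 carries 2 σ bonds, plus two π bonds, giving a steric number of 2, so it is sp.
C2: 2 σ bonds, plus two π bonds — 2 electron domains, sp.
C3 — 3 σ bonds, plus one π bond. Steric number 3, so sp2.
C4 is sp2: 3 σ bonds, plus one π bond, 3 electron-density regions.
C5 — 4 σ bonds. Steric number 4, so sp3.
C6: 4 σ bonds; 4 regions of electron density → sp3.

C1 sp, C2 sp, C3 sp2, C4 sp2, C5 sp3, C6 sp3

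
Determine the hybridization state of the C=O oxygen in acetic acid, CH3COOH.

The C=O oxygen: 1 σ bond and 2 lone pairs, plus one π bond — 3 electron domains, sp2.

sp^2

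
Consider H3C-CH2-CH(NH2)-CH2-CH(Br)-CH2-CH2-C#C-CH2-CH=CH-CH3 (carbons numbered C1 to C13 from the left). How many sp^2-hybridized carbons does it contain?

2

C1: sp3
C2: sp3
C3: sp3
C4: sp3
C5: sp3
C6: sp3
C7: sp3
C8: sp
C9: sp
C10: sp3
C11: sp2 ✓
C12: sp2 ✓
C13: sp3
C11, C12 → 2 sp2 carbons.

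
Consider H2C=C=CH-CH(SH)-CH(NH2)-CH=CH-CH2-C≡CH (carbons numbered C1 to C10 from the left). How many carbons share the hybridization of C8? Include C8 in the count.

3

C8 is sp3 (only σ bonds).
C1: sp2
C2: sp
C3: sp2
C4: sp3 ✓
C5: sp3 ✓
C6: sp2
C7: sp2
C8: sp3 ✓
C9: sp
C10: sp
3 carbons are sp3.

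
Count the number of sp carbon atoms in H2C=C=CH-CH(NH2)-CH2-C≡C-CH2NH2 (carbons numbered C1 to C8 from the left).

C1: sp2
C2: sp ✓
C3: sp2
C4: sp3
C5: sp3
C6: sp ✓
C7: sp ✓
C8: sp3
C2, C6, C7 → 3 sp carbons.

3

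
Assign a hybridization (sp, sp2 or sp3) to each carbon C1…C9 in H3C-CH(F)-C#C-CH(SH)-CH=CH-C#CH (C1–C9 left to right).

C1 sp3, C2 sp3, C3 sp, C4 sp, C5 sp3, C6 sp2, C7 sp2, C8 sp, C9 sp

C1 (4 σ bonds) has steric number 4: sp3.
C2: 4 σ bonds; 4 regions of electron density → sp3.
C3 carries 2 σ bonds, plus two π bonds, giving a steric number of 2, so it is sp.
C4: 2 σ bonds, plus two π bonds — 2 electron domains, sp.
C5 has 4 σ bonds: steric number 4 → sp3.
C6 carries 3 σ bonds, plus one π bond, giving a steric number of 3, so it is sp2.
C7: 3 σ bonds, plus one π bond — 3 electron domains, sp2.
C8: 2 σ bonds, plus two π bonds; 2 regions of electron density → sp.
C9: 2 σ bonds, plus two π bonds; 2 regions of electron density → sp.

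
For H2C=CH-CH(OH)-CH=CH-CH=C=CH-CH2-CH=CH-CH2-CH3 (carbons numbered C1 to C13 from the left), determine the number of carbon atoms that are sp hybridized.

C1: sp2
C2: sp2
C3: sp3
C4: sp2
C5: sp2
C6: sp2
C7: sp ✓
C8: sp2
C9: sp3
C10: sp2
C11: sp2
C12: sp3
C13: sp3
C7 → 1 sp carbon.

1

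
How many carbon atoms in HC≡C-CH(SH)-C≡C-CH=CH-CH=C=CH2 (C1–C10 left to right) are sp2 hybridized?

4

C1: sp
C2: sp
C3: sp3
C4: sp
C5: sp
C6: sp2 ✓
C7: sp2 ✓
C8: sp2 ✓
C9: sp
C10: sp2 ✓
C6, C7, C8, C10 → 4 sp2 carbons.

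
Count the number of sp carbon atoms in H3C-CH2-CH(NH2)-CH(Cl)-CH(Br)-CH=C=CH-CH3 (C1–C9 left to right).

C1: sp3
C2: sp3
C3: sp3
C4: sp3
C5: sp3
C6: sp2
C7: sp ✓
C8: sp2
C9: sp3
C7 → 1 sp carbon.

1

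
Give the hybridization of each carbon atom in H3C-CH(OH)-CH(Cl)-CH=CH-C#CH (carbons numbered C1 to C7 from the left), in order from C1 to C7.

C1 sp3, C2 sp3, C3 sp3, C4 sp2, C5 sp2, C6 sp, C7 sp

C1 has 4 σ bonds: steric number 4 → sp3.
C2 is sp3: 4 σ bonds, 4 electron-density regions.
C3: 4 σ bonds; 4 regions of electron density → sp3.
C4: 3 σ bonds, plus one π bond; 3 regions of electron density → sp2.
C5 — 3 σ bonds, plus one π bond. Steric number 3, so sp2.
C6 has 2 σ bonds, plus two π bonds: steric number 2 → sp.
C7: 2 σ bonds, plus two π bonds; 2 regions of electron density → sp.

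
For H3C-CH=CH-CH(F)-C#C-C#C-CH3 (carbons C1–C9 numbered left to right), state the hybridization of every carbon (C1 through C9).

C1 sp3, C2 sp2, C3 sp2, C4 sp3, C5 sp, C6 sp, C7 sp, C8 sp, C9 sp3

C1 (4 σ bonds) has steric number 4: sp3.
C2 is sp2: 3 σ bonds, plus one π bond, 3 electron-density regions.
C3 — 3 σ bonds, plus one π bond. Steric number 3, so sp2.
C4 has 4 σ bonds: steric number 4 → sp3.
C5 carries 2 σ bonds, plus two π bonds, giving a steric number of 2, so it is sp.
C6 is sp: 2 σ bonds, plus two π bonds, 2 electron-density regions.
C7 is sp: 2 σ bonds, plus two π bonds, 2 electron-density regions.
C8 (2 σ bonds, plus two π bonds) has steric number 2: sp.
C9 is sp3: 4 σ bonds, 4 electron-density regions.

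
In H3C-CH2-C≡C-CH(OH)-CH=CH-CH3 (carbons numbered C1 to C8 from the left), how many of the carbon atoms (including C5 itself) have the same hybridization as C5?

C5 is sp3 (only σ bonds).
C1: sp3 ✓
C2: sp3 ✓
C3: sp
C4: sp
C5: sp3 ✓
C6: sp2
C7: sp2
C8: sp3 ✓
4 carbons are sp3.

4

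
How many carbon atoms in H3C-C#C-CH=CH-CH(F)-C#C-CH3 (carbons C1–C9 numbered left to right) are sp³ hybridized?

C1: sp3 ✓
C2: sp
C3: sp
C4: sp2
C5: sp2
C6: sp3 ✓
C7: sp
C8: sp
C9: sp3 ✓
C1, C6, C9 → 3 sp3 carbons.

3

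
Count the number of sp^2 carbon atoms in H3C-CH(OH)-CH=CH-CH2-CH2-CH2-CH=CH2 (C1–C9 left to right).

4

C1: sp3
C2: sp3
C3: sp2 ✓
C4: sp2 ✓
C5: sp3
C6: sp3
C7: sp3
C8: sp2 ✓
C9: sp2 ✓
C3, C4, C8, C9 → 4 sp2 carbons.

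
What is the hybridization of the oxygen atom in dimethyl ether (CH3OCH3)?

sp3

Two σ bonds + two lone pairs = steric number 4 → sp3.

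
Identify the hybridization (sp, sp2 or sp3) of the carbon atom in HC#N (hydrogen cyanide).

sp

The carbon atom is sp: 2 σ bonds, plus two π bonds, 2 electron-density regions.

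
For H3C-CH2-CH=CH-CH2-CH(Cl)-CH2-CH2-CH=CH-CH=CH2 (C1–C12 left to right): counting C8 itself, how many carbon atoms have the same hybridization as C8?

C8 is sp3 (only σ bonds).
C1: sp3 ✓
C2: sp3 ✓
C3: sp2
C4: sp2
C5: sp3 ✓
C6: sp3 ✓
C7: sp3 ✓
C8: sp3 ✓
C9: sp2
C10: sp2
C11: sp2
C12: sp2
6 carbons are sp3.

6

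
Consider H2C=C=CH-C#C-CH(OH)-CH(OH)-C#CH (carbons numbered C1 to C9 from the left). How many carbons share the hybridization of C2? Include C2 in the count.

C2 is sp (two π bonds).
C1: sp2
C2: sp ✓
C3: sp2
C4: sp ✓
C5: sp ✓
C6: sp3
C7: sp3
C8: sp ✓
C9: sp ✓
5 carbons are sp.

5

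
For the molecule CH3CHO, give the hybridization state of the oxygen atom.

The oxygen atom carries 1 σ bond and 2 lone pairs, plus one π bond, giving a steric number of 3, so it is sp2.

sp²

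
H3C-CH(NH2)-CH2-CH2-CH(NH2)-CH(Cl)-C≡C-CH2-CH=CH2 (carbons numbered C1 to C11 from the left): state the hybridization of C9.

sp3

C9: 4 σ bonds; 4 regions of electron density → sp3.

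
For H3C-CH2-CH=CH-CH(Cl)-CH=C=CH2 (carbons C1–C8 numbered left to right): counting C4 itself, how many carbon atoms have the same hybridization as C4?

C4 is sp2 (one π bond).
C1: sp3
C2: sp3
C3: sp2 ✓
C4: sp2 ✓
C5: sp3
C6: sp2 ✓
C7: sp
C8: sp2 ✓
4 carbons are sp2.

4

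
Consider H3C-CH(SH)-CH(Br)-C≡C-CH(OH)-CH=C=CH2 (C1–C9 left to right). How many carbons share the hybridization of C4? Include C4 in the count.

3

C4 is sp (two π bonds).
C1: sp3
C2: sp3
C3: sp3
C4: sp ✓
C5: sp ✓
C6: sp3
C7: sp2
C8: sp ✓
C9: sp2
3 carbons are sp.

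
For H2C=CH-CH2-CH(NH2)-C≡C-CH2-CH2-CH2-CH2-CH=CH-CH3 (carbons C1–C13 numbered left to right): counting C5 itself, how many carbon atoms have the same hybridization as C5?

C5 is sp (two π bonds).
C1: sp2
C2: sp2
C3: sp3
C4: sp3
C5: sp ✓
C6: sp ✓
C7: sp3
C8: sp3
C9: sp3
C10: sp3
C11: sp2
C12: sp2
C13: sp3
2 carbons are sp.

2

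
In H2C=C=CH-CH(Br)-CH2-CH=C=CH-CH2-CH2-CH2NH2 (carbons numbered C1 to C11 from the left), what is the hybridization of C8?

C8: 3 σ bonds, plus one π bond; 3 regions of electron density → sp2.

sp^2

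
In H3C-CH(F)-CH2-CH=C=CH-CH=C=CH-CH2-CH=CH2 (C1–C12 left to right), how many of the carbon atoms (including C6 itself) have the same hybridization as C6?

C6 is sp2 (one π bond).
C1: sp3
C2: sp3
C3: sp3
C4: sp2 ✓
C5: sp
C6: sp2 ✓
C7: sp2 ✓
C8: sp
C9: sp2 ✓
C10: sp3
C11: sp2 ✓
C12: sp2 ✓
6 carbons are sp2.

6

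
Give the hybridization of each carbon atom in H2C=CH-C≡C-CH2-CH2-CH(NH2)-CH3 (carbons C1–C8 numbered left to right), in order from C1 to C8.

C1 carries 3 σ bonds, plus one π bond, giving a steric number of 3, so it is sp2.
C2 carries 3 σ bonds, plus one π bond, giving a steric number of 3, so it is sp2.
C3 is sp: 2 σ bonds, plus two π bonds, 2 electron-density regions.
C4 carries 2 σ bonds, plus two π bonds, giving a steric number of 2, so it is sp.
C5 is sp3: 4 σ bonds, 4 electron-density regions.
C6 is sp3: 4 σ bonds, 4 electron-density regions.
C7 (4 σ bonds) has steric number 4: sp3.
C8 — 4 σ bonds. Steric number 4, so sp3.

C1 sp2, C2 sp2, C3 sp, C4 sp, C5 sp3, C6 sp3, C7 sp3, C8 sp3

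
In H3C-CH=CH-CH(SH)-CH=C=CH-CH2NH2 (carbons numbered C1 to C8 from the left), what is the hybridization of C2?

sp^2

C2 carries 3 σ bonds, plus one π bond, giving a steric number of 3, so it is sp2.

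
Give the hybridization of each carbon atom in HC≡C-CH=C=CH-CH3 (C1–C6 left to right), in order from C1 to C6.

C1 has 2 σ bonds, plus two π bonds: steric number 2 → sp.
C2 (2 σ bonds, plus two π bonds) has steric number 2: sp.
C3 (3 σ bonds, plus one π bond) has steric number 3: sp2.
C4 — 2 σ bonds, plus two π bonds. Steric number 2, so sp.
C5 has 3 σ bonds, plus one π bond: steric number 3 → sp2.
C6 has 4 σ bonds: steric number 4 → sp3.

C1 sp, C2 sp, C3 sp2, C4 sp, C5 sp2, C6 sp3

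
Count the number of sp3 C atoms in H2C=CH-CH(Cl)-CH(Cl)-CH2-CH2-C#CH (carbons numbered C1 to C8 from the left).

4

C1: sp2
C2: sp2
C3: sp3 ✓
C4: sp3 ✓
C5: sp3 ✓
C6: sp3 ✓
C7: sp
C8: sp
C3, C4, C5, C6 → 4 sp3 carbons.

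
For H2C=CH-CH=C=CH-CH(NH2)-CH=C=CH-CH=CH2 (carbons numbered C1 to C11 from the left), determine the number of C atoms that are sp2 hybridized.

8

C1: sp2 ✓
C2: sp2 ✓
C3: sp2 ✓
C4: sp
C5: sp2 ✓
C6: sp3
C7: sp2 ✓
C8: sp
C9: sp2 ✓
C10: sp2 ✓
C11: sp2 ✓
C1, C2, C3, C5, C7, C9, C10, C11 → 8 sp2 carbons.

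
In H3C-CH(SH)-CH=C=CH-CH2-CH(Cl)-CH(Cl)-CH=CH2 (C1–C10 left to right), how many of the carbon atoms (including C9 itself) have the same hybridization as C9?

4

C9 is sp2 (one π bond).
C1: sp3
C2: sp3
C3: sp2 ✓
C4: sp
C5: sp2 ✓
C6: sp3
C7: sp3
C8: sp3
C9: sp2 ✓
C10: sp2 ✓
4 carbons are sp2.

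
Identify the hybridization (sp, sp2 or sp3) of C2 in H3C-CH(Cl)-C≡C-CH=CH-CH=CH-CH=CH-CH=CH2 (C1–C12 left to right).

sp^3

C2: 4 σ bonds — 4 electron domains, sp3.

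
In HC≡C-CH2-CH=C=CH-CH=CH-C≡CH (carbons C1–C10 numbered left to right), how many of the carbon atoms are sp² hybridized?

4

C1: sp
C2: sp
C3: sp3
C4: sp2 ✓
C5: sp
C6: sp2 ✓
C7: sp2 ✓
C8: sp2 ✓
C9: sp
C10: sp
C4, C6, C7, C8 → 4 sp2 carbons.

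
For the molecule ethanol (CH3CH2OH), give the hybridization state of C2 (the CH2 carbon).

sp3

C2 (the CH2 carbon): 4 σ bonds; 4 regions of electron density → sp3.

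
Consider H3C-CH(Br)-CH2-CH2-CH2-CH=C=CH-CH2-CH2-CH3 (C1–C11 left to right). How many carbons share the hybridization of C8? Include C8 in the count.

C8 is sp2 (one π bond).
C1: sp3
C2: sp3
C3: sp3
C4: sp3
C5: sp3
C6: sp2 ✓
C7: sp
C8: sp2 ✓
C9: sp3
C10: sp3
C11: sp3
2 carbons are sp2.

2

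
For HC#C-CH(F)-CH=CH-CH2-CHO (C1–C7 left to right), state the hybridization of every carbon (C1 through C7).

C1 carries 2 σ bonds, plus two π bonds, giving a steric number of 2, so it is sp.
C2: 2 σ bonds, plus two π bonds; 2 regions of electron density → sp.
C3 is sp3: 4 σ bonds, 4 electron-density regions.
C4 has 3 σ bonds, plus one π bond: steric number 3 → sp2.
C5 has 3 σ bonds, plus one π bond: steric number 3 → sp2.
C6: 4 σ bonds — 4 electron domains, sp3.
C7: 3 σ bonds, plus one π bond; 3 regions of electron density → sp2.

C1 sp, C2 sp, C3 sp3, C4 sp2, C5 sp2, C6 sp3, C7 sp2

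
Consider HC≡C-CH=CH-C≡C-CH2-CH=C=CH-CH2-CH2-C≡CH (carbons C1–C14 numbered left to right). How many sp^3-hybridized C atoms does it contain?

C1: sp
C2: sp
C3: sp2
C4: sp2
C5: sp
C6: sp
C7: sp3 ✓
C8: sp2
C9: sp
C10: sp2
C11: sp3 ✓
C12: sp3 ✓
C13: sp
C14: sp
C7, C11, C12 → 3 sp3 carbons.

3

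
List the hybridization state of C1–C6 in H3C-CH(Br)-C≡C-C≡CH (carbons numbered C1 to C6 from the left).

C1: 4 σ bonds; 4 regions of electron density → sp3.
C2 has 4 σ bonds: steric number 4 → sp3.
C3 has 2 σ bonds, plus two π bonds: steric number 2 → sp.
C4: 2 σ bonds, plus two π bonds — 2 electron domains, sp.
C5: 2 σ bonds, plus two π bonds — 2 electron domains, sp.
C6 is sp: 2 σ bonds, plus two π bonds, 2 electron-density regions.

C1 sp3, C2 sp3, C3 sp, C4 sp, C5 sp, C6 sp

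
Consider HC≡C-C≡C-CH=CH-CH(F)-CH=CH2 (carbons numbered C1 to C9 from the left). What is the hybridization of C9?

sp²

C9: 3 σ bonds, plus one π bond — 3 electron domains, sp2.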